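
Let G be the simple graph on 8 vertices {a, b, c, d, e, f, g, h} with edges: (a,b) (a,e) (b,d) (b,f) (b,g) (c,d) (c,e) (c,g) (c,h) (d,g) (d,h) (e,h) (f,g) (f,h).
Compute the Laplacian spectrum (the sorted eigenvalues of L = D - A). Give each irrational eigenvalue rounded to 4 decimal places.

[0, 1.5712, 2.1882, 3.2011, 4.3611, 4.8831, 5.7144, 6.0810]

Reading degrees in the order [a, b, c, d, e, f, g, h] gives [2, 4, 4, 4, 3, 3, 4, 4]; set D = diag(2, 4, 4, 4, 3, 3, 4, 4) and form L = D - A. Diagonalising L (or applying a numerical eigensolver to the 8x8 matrix) gives the spectrum above. The single zero eigenvalue shows the graph is connected.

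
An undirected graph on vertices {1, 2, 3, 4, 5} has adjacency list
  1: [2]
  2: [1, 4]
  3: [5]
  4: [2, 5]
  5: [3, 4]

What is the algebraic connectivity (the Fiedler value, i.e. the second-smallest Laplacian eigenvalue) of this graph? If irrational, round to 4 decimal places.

Reading degrees in the order [1, 2, 3, 4, 5] gives [1, 2, 1, 2, 2]; set D = diag(1, 2, 1, 2, 2) and form L = D - A. The smallest Laplacian eigenvalue is always 0. The next one, lambda_2 = 0.3820, measures how hard the graph is to disconnect: larger values mean better connectivity. The eigenvalues sum to 8, which equals trace(L) = 2|E|. The largest eigenvalue, 3.6180, is at most the vertex count 5.

0.3820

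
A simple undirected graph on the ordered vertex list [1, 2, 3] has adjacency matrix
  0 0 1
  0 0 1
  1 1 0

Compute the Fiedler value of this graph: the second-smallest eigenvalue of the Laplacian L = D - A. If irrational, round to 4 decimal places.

Each diagonal entry of L is the vertex degree and each off-diagonal entry is -1 where an edge is present, 0 otherwise; in the order [1, 2, 3] the diagonal is [1, 1, 2]. The sorted Laplacian eigenvalues are [0, 1, 3]; the algebraic connectivity is the second entry, 1. The eigenvalues sum to 4, which equals trace(L) = 2|E|. The largest eigenvalue, 3, is at most the vertex count 3.

1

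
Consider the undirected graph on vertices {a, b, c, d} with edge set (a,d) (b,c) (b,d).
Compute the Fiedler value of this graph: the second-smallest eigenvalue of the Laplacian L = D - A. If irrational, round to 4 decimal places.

With the vertex order [a, b, c, d], the degrees are [1, 2, 1, 2], giving D = diag(1, 2, 1, 2) and L = D - A. Computing the eigenvalues of L and sorting gives [0, 0.5858, 2, 3.4142]. The Fiedler value lambda_2 = 0.5858 is strictly positive, so the graph is connected. The eigenvalues sum to 6, which equals trace(L) = 2|E|.

0.5858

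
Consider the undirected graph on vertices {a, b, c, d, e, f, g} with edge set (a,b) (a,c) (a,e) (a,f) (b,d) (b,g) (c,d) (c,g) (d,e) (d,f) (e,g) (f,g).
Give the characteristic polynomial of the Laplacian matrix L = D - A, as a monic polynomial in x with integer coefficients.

With the vertex order [a, b, c, d, e, f, g], the degrees are [4, 3, 3, 4, 3, 3, 4], giving D = diag(4, 3, 3, 4, 3, 3, 4) and L = D - A. The eigenvalues of L are [0, 3, 3, 3, 4, 4, 7]; the characteristic polynomial is the product of (x - lambda_i), which multiplies out to x^7 - 24x^6 + 234x^5 - 1192x^4 + 3357x^3 - 4968x^2 + 3024x. The constant term is 0 because L is singular (the all-ones vector lies in its kernel). By the matrix-tree theorem the graph has (1/7) * product of the nonzero eigenvalues = 432 spanning trees. There is one zero in the spectrum, matching the 1 component.

x^7 - 24x^6 + 234x^5 - 1192x^4 + 3357x^3 - 4968x^2 + 3024x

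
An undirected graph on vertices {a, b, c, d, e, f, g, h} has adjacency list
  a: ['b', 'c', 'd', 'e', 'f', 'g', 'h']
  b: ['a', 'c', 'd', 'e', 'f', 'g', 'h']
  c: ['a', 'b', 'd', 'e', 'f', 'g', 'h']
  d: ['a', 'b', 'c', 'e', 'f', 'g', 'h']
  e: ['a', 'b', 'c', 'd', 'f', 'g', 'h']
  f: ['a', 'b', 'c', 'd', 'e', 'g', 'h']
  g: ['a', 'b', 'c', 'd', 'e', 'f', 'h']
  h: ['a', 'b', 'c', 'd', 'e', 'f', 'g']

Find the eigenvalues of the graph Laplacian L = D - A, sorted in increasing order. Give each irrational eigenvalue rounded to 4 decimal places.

[0, 8, 8, 8, 8, 8, 8, 8]

With the vertex order [a, b, c, d, e, f, g, h], the degrees are [7, 7, 7, 7, 7, 7, 7, 7], giving D = diag(7, 7, 7, 7, 7, 7, 7, 7) and L = D - A. Since every row of L sums to 0, the all-ones vector is in the kernel and 0 is an eigenvalue. The single zero eigenvalue shows the graph is connected. There is one zero in the spectrum, matching the 1 component. The largest eigenvalue, 8, is at most the vertex count 8.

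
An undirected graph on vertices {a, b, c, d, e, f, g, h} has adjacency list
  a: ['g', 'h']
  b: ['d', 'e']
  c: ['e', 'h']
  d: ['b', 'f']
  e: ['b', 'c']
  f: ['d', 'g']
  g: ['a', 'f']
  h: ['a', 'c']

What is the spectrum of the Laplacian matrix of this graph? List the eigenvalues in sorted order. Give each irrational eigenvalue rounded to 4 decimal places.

[0, 0.5858, 0.5858, 2, 2, 3.4142, 3.4142, 4]

With the vertex order [a, b, c, d, e, f, g, h], the degrees are [2, 2, 2, 2, 2, 2, 2, 2], giving D = diag(2, 2, 2, 2, 2, 2, 2, 2) and L = D - A. The multiplicity of 0 as a Laplacian eigenvalue equals the number of connected components. The single zero eigenvalue shows the graph is connected. By the matrix-tree theorem the graph has (1/8) * product of the nonzero eigenvalues = 8 spanning trees. The eigenvalues sum to 16, which equals trace(L) = 2|E|.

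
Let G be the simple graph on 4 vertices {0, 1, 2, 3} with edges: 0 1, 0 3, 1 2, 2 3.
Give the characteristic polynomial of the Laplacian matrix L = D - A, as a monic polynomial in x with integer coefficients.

x^4 - 8x^3 + 20x^2 - 16x

Reading degrees in the order [0, 1, 2, 3] gives [2, 2, 2, 2]; set D = diag(2, 2, 2, 2) and form L = D - A. The eigenvalues of L are [0, 2, 2, 4]; the characteristic polynomial is the product of (x - lambda_i), which multiplies out to x^4 - 8x^3 + 20x^2 - 16x. Since p(0) = det(-L) = 0, x divides p(x). There is one zero in the spectrum, matching the 1 component.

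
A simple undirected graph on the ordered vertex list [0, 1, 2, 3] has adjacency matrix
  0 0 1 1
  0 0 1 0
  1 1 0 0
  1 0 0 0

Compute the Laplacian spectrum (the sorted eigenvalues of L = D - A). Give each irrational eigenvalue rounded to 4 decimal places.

[0, 0.5858, 2, 3.4142]

With the vertex order [0, 1, 2, 3], the degrees are [2, 1, 2, 1], giving D = diag(2, 1, 2, 1) and L = D - A. The multiplicity of 0 as a Laplacian eigenvalue equals the number of connected components. The eigenvalues sum to 6, which equals trace(L) = 2|E|. By the matrix-tree theorem the graph has (1/4) * product of the nonzero eigenvalues = 1 spanning tree.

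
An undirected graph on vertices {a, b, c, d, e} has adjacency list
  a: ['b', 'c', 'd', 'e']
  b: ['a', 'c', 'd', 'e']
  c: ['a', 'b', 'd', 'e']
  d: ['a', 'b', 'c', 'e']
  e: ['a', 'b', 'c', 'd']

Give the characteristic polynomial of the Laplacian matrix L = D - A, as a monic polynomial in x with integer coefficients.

Each diagonal entry of L is the vertex degree and each off-diagonal entry is -1 where an edge is present, 0 otherwise; in the order [a, b, c, d, e] the diagonal is [4, 4, 4, 4, 4]. L has integer entries, so p(x) = det(xI - L) has integer coefficients. Expanding the determinant yields x^5 - 20x^4 + 150x^3 - 500x^2 + 625x. The constant term is 0 because L is singular (the all-ones vector lies in its kernel). There is one zero in the spectrum, matching the 1 component.

x^5 - 20x^4 + 150x^3 - 500x^2 + 625x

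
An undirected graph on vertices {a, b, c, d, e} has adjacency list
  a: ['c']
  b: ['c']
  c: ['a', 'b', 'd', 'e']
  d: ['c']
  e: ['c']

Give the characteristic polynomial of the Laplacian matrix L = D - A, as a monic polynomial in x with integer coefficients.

Each diagonal entry of L is the vertex degree and each off-diagonal entry is -1 where an edge is present, 0 otherwise; in the order [a, b, c, d, e] the diagonal is [1, 1, 4, 1, 1]. Computing det(xI - L) by cofactor expansion (or equivalently via sum-over-permutations) gives x^5 - 8x^4 + 18x^3 - 16x^2 + 5x. The constant term is 0 because L is singular (the all-ones vector lies in its kernel). The largest eigenvalue, 5, is at most the vertex count 5.

x^5 - 8x^4 + 18x^3 - 16x^2 + 5x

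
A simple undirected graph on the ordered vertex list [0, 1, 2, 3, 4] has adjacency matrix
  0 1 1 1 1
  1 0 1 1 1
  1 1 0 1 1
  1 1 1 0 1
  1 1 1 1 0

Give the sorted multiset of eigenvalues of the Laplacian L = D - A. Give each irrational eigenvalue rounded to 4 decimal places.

Reading degrees in the order [0, 1, 2, 3, 4] gives [4, 4, 4, 4, 4]; set D = diag(4, 4, 4, 4, 4) and form L = D - A. Since every row of L sums to 0, the all-ones vector is in the kernel and 0 is an eigenvalue. The eigenvalues sum to 20, which equals trace(L) = 2|E|.

[0, 5, 5, 5, 5]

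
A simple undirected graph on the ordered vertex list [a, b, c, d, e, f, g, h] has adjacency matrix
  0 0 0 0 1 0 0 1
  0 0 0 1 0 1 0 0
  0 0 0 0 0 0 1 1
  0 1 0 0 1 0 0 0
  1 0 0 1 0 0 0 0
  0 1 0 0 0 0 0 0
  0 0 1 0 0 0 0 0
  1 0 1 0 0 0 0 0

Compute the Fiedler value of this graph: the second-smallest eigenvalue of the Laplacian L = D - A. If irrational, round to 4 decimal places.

With the vertex order [a, b, c, d, e, f, g, h], the degrees are [2, 2, 2, 2, 2, 1, 1, 2], giving D = diag(2, 2, 2, 2, 2, 1, 1, 2) and L = D - A. Computing the eigenvalues of L and sorting gives [0, 0.1522, 0.5858, 1.2346, 2, 2.7654, 3.4142, 3.8478]. The Fiedler value lambda_2 = 0.1522 is strictly positive, so the graph is connected. The eigenvalues sum to 14, which equals trace(L) = 2|E|. By the matrix-tree theorem the graph has (1/8) * product of the nonzero eigenvalues = 1 spanning tree.

0.1522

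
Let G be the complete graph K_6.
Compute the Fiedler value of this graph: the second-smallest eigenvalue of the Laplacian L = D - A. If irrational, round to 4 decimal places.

The graph has 6 vertices and degree multiset [5, 5, 5, 5, 5, 5]; D is the diagonal matrix of degrees and L = D - A. The smallest Laplacian eigenvalue is always 0. The next one, lambda_2 = 6, measures how hard the graph is to disconnect: larger values mean better connectivity. The eigenvalues sum to 30, which equals trace(L) = 2|E|.

6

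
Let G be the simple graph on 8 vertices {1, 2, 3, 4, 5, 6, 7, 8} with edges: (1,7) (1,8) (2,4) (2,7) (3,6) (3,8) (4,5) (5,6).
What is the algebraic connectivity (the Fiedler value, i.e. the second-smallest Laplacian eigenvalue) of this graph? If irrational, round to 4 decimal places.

0.5858

Each diagonal entry of L is the vertex degree and each off-diagonal entry is -1 where an edge is present, 0 otherwise; in the order [1, 2, 3, 4, 5, 6, 7, 8] the diagonal is [2, 2, 2, 2, 2, 2, 2, 2]. The smallest Laplacian eigenvalue is always 0. The next one, lambda_2 = 0.5858, measures how hard the graph is to disconnect: larger values mean better connectivity.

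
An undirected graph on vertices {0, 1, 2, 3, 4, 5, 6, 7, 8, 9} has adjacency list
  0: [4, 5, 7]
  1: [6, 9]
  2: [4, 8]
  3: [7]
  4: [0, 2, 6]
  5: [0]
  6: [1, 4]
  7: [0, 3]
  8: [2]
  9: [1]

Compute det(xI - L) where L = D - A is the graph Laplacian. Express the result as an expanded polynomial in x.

With the vertex order [0, 1, 2, 3, 4, 5, 6, 7, 8, 9], the degrees are [3, 2, 2, 1, 3, 1, 2, 2, 1, 1], giving D = diag(3, 2, 2, 1, 3, 1, 2, 2, 1, 1) and L = D - A. L has integer entries, so p(x) = det(xI - L) has integer coefficients. Expanding the determinant yields x^10 - 18x^9 + 134x^8 - 536x^7 + 1252x^6 - 1738x^5 + 1399x^4 - 612x^3 + 129x^2 - 10x. The constant term is 0 because L is singular (the all-ones vector lies in its kernel). By the matrix-tree theorem the graph has (1/10) * product of the nonzero eigenvalues = 1 spanning tree.

x^10 - 18x^9 + 134x^8 - 536x^7 + 1252x^6 - 1738x^5 + 1399x^4 - 612x^3 + 129x^2 - 10x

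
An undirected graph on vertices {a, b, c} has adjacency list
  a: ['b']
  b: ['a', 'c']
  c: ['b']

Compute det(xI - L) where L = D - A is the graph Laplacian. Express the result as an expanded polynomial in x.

x^3 - 4x^2 + 3x

With the vertex order [a, b, c], the degrees are [1, 2, 1], giving D = diag(1, 2, 1) and L = D - A. L has integer entries, so p(x) = det(xI - L) has integer coefficients. Expanding the determinant yields x^3 - 4x^2 + 3x. The coefficient of x^2 equals -trace(L) = -4, matching the sum of degrees.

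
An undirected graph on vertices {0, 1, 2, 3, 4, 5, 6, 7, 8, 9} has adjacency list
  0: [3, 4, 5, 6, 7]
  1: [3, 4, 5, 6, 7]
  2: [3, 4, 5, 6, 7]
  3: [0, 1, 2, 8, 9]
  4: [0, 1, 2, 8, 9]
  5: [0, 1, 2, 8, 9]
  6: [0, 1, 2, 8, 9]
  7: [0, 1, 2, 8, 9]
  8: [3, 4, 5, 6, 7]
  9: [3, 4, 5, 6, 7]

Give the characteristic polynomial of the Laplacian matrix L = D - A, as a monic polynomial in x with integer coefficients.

x^10 - 50x^9 + 1100x^8 - 14000x^7 + 113750x^6 - 612500x^5 + 2187500x^4 - 5000000x^3 + 6640625x^2 - 3906250x

With the vertex order [0, 1, 2, 3, 4, 5, 6, 7, 8, 9], the degrees are [5, 5, 5, 5, 5, 5, 5, 5, 5, 5], giving D = diag(5, 5, 5, 5, 5, 5, 5, 5, 5, 5) and L = D - A. L has integer entries, so p(x) = det(xI - L) has integer coefficients. Expanding the determinant yields x^10 - 50x^9 + 1100x^8 - 14000x^7 + 113750x^6 - 612500x^5 + 2187500x^4 - 5000000x^3 + 6640625x^2 - 3906250x. The coefficient of x^9 equals -trace(L) = -50, matching the sum of degrees. The eigenvalues sum to 50, which equals trace(L) = 2|E|.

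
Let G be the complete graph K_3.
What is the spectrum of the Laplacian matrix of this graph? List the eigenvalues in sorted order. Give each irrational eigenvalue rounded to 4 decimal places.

[0, 3, 3]

The graph has 3 vertices and degree multiset [2, 2, 2]; D is the diagonal matrix of degrees and L = D - A. Diagonalising L (or applying a numerical eigensolver to the 3x3 matrix) gives the spectrum above. The eigenvalues sum to 6, which equals trace(L) = 2|E|.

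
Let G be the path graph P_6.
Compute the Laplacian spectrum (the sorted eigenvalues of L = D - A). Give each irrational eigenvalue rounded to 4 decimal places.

The graph has 6 vertices and degree multiset [2, 2, 2, 2, 1, 1]; D is the diagonal matrix of degrees and L = D - A. The multiplicity of 0 as a Laplacian eigenvalue equals the number of connected components. By the matrix-tree theorem the graph has (1/6) * product of the nonzero eigenvalues = 1 spanning tree.

[0, 0.2679, 1, 2, 3, 3.7321]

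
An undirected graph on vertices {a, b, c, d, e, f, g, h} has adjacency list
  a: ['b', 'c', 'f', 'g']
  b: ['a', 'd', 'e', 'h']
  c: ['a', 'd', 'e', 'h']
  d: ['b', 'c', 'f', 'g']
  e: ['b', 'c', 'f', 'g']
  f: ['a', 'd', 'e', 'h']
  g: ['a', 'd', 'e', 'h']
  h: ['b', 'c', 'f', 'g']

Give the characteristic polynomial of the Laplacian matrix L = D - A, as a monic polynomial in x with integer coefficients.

x^8 - 32x^7 + 432x^6 - 3200x^5 + 14080x^4 - 36864x^3 + 53248x^2 - 32768x

Reading degrees in the order [a, b, c, d, e, f, g, h] gives [4, 4, 4, 4, 4, 4, 4, 4]; set D = diag(4, 4, 4, 4, 4, 4, 4, 4) and form L = D - A. Computing det(xI - L) by cofactor expansion (or equivalently via sum-over-permutations) gives x^8 - 32x^7 + 432x^6 - 3200x^5 + 14080x^4 - 36864x^3 + 53248x^2 - 32768x. Since p(0) = det(-L) = 0, x divides p(x). The eigenvalues sum to 32, which equals trace(L) = 2|E|. By the matrix-tree theorem the graph has (1/8) * product of the nonzero eigenvalues = 4096 spanning trees.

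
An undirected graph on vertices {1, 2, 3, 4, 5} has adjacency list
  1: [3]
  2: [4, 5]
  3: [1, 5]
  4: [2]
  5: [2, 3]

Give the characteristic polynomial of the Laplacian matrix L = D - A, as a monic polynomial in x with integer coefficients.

x^5 - 8x^4 + 21x^3 - 20x^2 + 5x

Each diagonal entry of L is the vertex degree and each off-diagonal entry is -1 where an edge is present, 0 otherwise; in the order [1, 2, 3, 4, 5] the diagonal is [1, 2, 2, 1, 2]. L has integer entries, so p(x) = det(xI - L) has integer coefficients. Expanding the determinant yields x^5 - 8x^4 + 21x^3 - 20x^2 + 5x. Since p(0) = det(-L) = 0, x divides p(x). The eigenvalues sum to 8, which equals trace(L) = 2|E|.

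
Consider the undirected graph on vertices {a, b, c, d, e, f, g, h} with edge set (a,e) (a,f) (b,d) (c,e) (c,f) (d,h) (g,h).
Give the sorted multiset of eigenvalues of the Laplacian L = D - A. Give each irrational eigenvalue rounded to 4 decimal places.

With the vertex order [a, b, c, d, e, f, g, h], the degrees are [2, 1, 2, 2, 2, 2, 1, 2], giving D = diag(2, 1, 2, 2, 2, 2, 1, 2) and L = D - A. L is symmetric positive semidefinite, so every eigenvalue is real and nonnegative. The 2 zero eigenvalues correspond to the 2 connected components.

[0, 0, 0.5858, 2, 2, 2, 3.4142, 4]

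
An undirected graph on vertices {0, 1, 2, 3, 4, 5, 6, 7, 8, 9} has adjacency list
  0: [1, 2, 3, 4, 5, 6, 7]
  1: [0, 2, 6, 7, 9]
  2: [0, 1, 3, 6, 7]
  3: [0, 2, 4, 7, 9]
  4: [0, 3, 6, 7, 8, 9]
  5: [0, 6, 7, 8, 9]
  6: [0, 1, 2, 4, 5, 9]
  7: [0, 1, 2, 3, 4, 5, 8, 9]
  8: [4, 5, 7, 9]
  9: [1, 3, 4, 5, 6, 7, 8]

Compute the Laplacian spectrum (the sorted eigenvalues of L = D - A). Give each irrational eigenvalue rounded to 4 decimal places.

Reading degrees in the order [0, 1, 2, 3, 4, 5, 6, 7, 8, 9] gives [7, 5, 5, 5, 6, 5, 6, 8, 4, 7]; set D = diag(7, 5, 5, 5, 6, 5, 6, 8, 4, 7) and form L = D - A. L is symmetric positive semidefinite, so every eigenvalue is real and nonnegative. By the matrix-tree theorem the graph has (1/10) * product of the nonzero eigenvalues = 1213711 spanning trees. There is one zero in the spectrum, matching the 1 component.

[0, 3.1807, 4.4420, 5.2469, 5.6536, 6.1700, 7.1045, 7.8580, 8.9374, 9.4070]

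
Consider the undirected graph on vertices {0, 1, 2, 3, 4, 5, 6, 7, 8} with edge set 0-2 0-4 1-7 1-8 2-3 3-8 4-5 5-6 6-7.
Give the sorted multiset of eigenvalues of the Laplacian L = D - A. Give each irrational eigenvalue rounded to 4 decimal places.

[0, 0.4679, 0.4679, 1.6527, 1.6527, 3, 3, 3.8794, 3.8794]

With the vertex order [0, 1, 2, 3, 4, 5, 6, 7, 8], the degrees are [2, 2, 2, 2, 2, 2, 2, 2, 2], giving D = diag(2, 2, 2, 2, 2, 2, 2, 2, 2) and L = D - A. Since every row of L sums to 0, the all-ones vector is in the kernel and 0 is an eigenvalue.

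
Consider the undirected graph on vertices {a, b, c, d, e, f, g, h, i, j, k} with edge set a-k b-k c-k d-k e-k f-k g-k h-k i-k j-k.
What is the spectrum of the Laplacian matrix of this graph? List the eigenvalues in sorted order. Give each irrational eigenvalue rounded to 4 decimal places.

[0, 1, 1, 1, 1, 1, 1, 1, 1, 1, 11]

Each diagonal entry of L is the vertex degree and each off-diagonal entry is -1 where an edge is present, 0 otherwise; in the order [a, b, c, d, e, f, g, h, i, j, k] the diagonal is [1, 1, 1, 1, 1, 1, 1, 1, 1, 1, 10]. L is symmetric positive semidefinite, so every eigenvalue is real and nonnegative. The single zero eigenvalue shows the graph is connected. By the matrix-tree theorem the graph has (1/11) * product of the nonzero eigenvalues = 1 spanning tree.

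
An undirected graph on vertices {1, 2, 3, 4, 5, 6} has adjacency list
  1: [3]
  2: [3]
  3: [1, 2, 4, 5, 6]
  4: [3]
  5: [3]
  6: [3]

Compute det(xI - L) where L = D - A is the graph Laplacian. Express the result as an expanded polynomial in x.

Reading degrees in the order [1, 2, 3, 4, 5, 6] gives [1, 1, 5, 1, 1, 1]; set D = diag(1, 1, 5, 1, 1, 1) and form L = D - A. Computing det(xI - L) by cofactor expansion (or equivalently via sum-over-permutations) gives x^6 - 10x^5 + 30x^4 - 40x^3 + 25x^2 - 6x. The constant term is 0 because L is singular (the all-ones vector lies in its kernel). By the matrix-tree theorem the graph has (1/6) * product of the nonzero eigenvalues = 1 spanning tree.

x^6 - 10x^5 + 30x^4 - 40x^3 + 25x^2 - 6x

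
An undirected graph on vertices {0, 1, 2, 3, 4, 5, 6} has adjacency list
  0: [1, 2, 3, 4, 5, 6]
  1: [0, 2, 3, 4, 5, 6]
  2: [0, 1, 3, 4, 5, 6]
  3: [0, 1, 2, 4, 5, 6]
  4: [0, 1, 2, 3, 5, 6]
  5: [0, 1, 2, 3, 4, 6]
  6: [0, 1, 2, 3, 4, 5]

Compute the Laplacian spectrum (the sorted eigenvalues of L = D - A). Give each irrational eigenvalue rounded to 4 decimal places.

[0, 7, 7, 7, 7, 7, 7]

Each diagonal entry of L is the vertex degree and each off-diagonal entry is -1 where an edge is present, 0 otherwise; in the order [0, 1, 2, 3, 4, 5, 6] the diagonal is [6, 6, 6, 6, 6, 6, 6]. Diagonalising L (or applying a numerical eigensolver to the 7x7 matrix) gives the spectrum above.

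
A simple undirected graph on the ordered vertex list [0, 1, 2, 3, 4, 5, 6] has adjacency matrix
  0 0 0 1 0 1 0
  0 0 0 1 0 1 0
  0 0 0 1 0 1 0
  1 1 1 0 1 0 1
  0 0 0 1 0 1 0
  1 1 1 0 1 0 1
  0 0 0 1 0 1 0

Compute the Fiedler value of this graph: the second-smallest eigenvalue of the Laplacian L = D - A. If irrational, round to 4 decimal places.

2

Each diagonal entry of L is the vertex degree and each off-diagonal entry is -1 where an edge is present, 0 otherwise; in the order [0, 1, 2, 3, 4, 5, 6] the diagonal is [2, 2, 2, 5, 2, 5, 2]. The sorted Laplacian eigenvalues are [0, 2, 2, 2, 2, 5, 7]; the algebraic connectivity is the second entry, 2. By the matrix-tree theorem the graph has (1/7) * product of the nonzero eigenvalues = 80 spanning trees.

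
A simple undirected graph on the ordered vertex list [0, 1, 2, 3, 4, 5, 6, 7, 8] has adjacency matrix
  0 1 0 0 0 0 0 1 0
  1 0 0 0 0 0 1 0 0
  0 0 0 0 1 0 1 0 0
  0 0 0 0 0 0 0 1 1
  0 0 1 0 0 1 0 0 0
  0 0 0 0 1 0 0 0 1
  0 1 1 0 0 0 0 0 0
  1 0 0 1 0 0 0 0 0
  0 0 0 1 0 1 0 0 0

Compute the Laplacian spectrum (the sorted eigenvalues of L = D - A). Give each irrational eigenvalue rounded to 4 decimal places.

Reading degrees in the order [0, 1, 2, 3, 4, 5, 6, 7, 8] gives [2, 2, 2, 2, 2, 2, 2, 2, 2]; set D = diag(2, 2, 2, 2, 2, 2, 2, 2, 2) and form L = D - A. Diagonalising L (or applying a numerical eigensolver to the 9x9 matrix) gives the spectrum above. There is one zero in the spectrum, matching the 1 component.

[0, 0.4679, 0.4679, 1.6527, 1.6527, 3, 3, 3.8794, 3.8794]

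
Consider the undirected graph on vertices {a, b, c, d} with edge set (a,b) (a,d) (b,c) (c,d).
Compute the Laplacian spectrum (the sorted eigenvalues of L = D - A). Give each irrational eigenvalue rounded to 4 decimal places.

[0, 2, 2, 4]

Each diagonal entry of L is the vertex degree and each off-diagonal entry is -1 where an edge is present, 0 otherwise; in the order [a, b, c, d] the diagonal is [2, 2, 2, 2]. Diagonalising L (or applying a numerical eigensolver to the 4x4 matrix) gives the spectrum above.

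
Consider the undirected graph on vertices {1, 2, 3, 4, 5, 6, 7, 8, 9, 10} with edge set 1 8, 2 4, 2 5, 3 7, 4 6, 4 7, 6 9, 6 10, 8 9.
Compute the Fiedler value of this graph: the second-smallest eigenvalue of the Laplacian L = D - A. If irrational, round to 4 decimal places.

Reading degrees in the order [1, 2, 3, 4, 5, 6, 7, 8, 9, 10] gives [1, 2, 1, 3, 1, 3, 2, 2, 2, 1]; set D = diag(1, 2, 1, 3, 1, 3, 2, 2, 2, 1) and form L = D - A. The smallest Laplacian eigenvalue is always 0. The next one, lambda_2 = 0.1700, measures how hard the graph is to disconnect: larger values mean better connectivity. The largest eigenvalue, 4.7505, is at most the vertex count 10.

0.1700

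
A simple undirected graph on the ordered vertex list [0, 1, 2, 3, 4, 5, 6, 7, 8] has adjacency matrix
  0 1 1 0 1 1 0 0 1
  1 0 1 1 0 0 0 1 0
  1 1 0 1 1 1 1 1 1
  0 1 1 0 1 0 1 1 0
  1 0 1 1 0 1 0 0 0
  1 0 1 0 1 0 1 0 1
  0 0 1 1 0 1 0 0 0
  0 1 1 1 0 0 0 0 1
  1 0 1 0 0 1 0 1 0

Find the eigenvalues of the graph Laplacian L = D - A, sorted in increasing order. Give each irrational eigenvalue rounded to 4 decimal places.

[0, 2.6571, 3, 3.5858, 4.5293, 6, 6.4142, 6.8136, 9]

Reading degrees in the order [0, 1, 2, 3, 4, 5, 6, 7, 8] gives [5, 4, 8, 5, 4, 5, 3, 4, 4]; set D = diag(5, 4, 8, 5, 4, 5, 3, 4, 4) and form L = D - A. The multiplicity of 0 as a Laplacian eigenvalue equals the number of connected components. The single zero eigenvalue shows the graph is connected. The largest eigenvalue, 9, is at most the vertex count 9.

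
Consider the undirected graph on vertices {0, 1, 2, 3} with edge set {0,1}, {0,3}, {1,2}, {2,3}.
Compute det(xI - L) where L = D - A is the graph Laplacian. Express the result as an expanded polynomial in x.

x^4 - 8x^3 + 20x^2 - 16x

Reading degrees in the order [0, 1, 2, 3] gives [2, 2, 2, 2]; set D = diag(2, 2, 2, 2) and form L = D - A. The eigenvalues of L are [0, 2, 2, 4]; the characteristic polynomial is the product of (x - lambda_i), which multiplies out to x^4 - 8x^3 + 20x^2 - 16x. The coefficient of x^3 equals -trace(L) = -8, matching the sum of degrees. By the matrix-tree theorem the graph has (1/4) * product of the nonzero eigenvalues = 4 spanning trees. The eigenvalues sum to 8, which equals trace(L) = 2|E|.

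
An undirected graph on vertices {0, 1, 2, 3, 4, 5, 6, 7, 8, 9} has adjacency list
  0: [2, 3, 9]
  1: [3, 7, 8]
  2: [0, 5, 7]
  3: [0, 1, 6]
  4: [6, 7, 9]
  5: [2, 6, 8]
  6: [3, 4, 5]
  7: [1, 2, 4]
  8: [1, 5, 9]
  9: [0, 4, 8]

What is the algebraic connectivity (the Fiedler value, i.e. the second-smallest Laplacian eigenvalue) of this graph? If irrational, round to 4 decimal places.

2

Reading degrees in the order [0, 1, 2, 3, 4, 5, 6, 7, 8, 9] gives [3, 3, 3, 3, 3, 3, 3, 3, 3, 3]; set D = diag(3, 3, 3, 3, 3, 3, 3, 3, 3, 3) and form L = D - A. Computing the eigenvalues of L and sorting gives [0, 2, 2, 2, 2, 2, 5, 5, 5, 5]. The Fiedler value lambda_2 = 2 is strictly positive, so the graph is connected. There is one zero in the spectrum, matching the 1 component.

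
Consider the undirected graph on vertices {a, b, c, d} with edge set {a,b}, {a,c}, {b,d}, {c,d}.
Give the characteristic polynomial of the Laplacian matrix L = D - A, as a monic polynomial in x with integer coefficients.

x^4 - 8x^3 + 20x^2 - 16x

Reading degrees in the order [a, b, c, d] gives [2, 2, 2, 2]; set D = diag(2, 2, 2, 2) and form L = D - A. L has integer entries, so p(x) = det(xI - L) has integer coefficients. Expanding the determinant yields x^4 - 8x^3 + 20x^2 - 16x. The constant term is 0 because L is singular (the all-ones vector lies in its kernel). There is one zero in the spectrum, matching the 1 component. The eigenvalues sum to 8, which equals trace(L) = 2|E|.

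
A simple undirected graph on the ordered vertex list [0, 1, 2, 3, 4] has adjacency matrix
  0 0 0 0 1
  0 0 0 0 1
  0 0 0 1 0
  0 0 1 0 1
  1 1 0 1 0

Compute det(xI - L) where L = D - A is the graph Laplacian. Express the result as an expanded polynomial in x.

x^5 - 8x^4 + 20x^3 - 18x^2 + 5x

With the vertex order [0, 1, 2, 3, 4], the degrees are [1, 1, 1, 2, 3], giving D = diag(1, 1, 1, 2, 3) and L = D - A. L has integer entries, so p(x) = det(xI - L) has integer coefficients. Expanding the determinant yields x^5 - 8x^4 + 20x^3 - 18x^2 + 5x. The constant term is 0 because L is singular (the all-ones vector lies in its kernel). There is one zero in the spectrum, matching the 1 component.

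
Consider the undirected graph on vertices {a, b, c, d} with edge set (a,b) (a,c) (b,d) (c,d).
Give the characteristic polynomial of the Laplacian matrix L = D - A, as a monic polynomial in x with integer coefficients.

x^4 - 8x^3 + 20x^2 - 16x

With the vertex order [a, b, c, d], the degrees are [2, 2, 2, 2], giving D = diag(2, 2, 2, 2) and L = D - A. The eigenvalues of L are [0, 2, 2, 4]; the characteristic polynomial is the product of (x - lambda_i), which multiplies out to x^4 - 8x^3 + 20x^2 - 16x. Since p(0) = det(-L) = 0, x divides p(x). The eigenvalues sum to 8, which equals trace(L) = 2|E|.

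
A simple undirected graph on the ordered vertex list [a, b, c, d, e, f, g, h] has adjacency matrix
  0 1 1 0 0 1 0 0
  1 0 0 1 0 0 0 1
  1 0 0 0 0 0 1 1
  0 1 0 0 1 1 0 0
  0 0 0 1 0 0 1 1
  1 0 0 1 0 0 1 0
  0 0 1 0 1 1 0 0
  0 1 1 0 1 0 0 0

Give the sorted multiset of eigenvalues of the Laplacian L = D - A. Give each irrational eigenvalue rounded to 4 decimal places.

[0, 2, 2, 2, 4, 4, 4, 6]

With the vertex order [a, b, c, d, e, f, g, h], the degrees are [3, 3, 3, 3, 3, 3, 3, 3], giving D = diag(3, 3, 3, 3, 3, 3, 3, 3) and L = D - A. Diagonalising L (or applying a numerical eigensolver to the 8x8 matrix) gives the spectrum above. The single zero eigenvalue shows the graph is connected. The largest eigenvalue, 6, is at most the vertex count 8.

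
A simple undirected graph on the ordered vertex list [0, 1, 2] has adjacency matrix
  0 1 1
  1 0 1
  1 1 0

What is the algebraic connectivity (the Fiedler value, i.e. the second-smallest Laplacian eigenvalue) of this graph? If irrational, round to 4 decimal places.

Reading degrees in the order [0, 1, 2] gives [2, 2, 2]; set D = diag(2, 2, 2) and form L = D - A. Computing the eigenvalues of L and sorting gives [0, 3, 3]. The Fiedler value lambda_2 = 3 is strictly positive, so the graph is connected. The eigenvalues sum to 6, which equals trace(L) = 2|E|. The largest eigenvalue, 3, is at most the vertex count 3.

3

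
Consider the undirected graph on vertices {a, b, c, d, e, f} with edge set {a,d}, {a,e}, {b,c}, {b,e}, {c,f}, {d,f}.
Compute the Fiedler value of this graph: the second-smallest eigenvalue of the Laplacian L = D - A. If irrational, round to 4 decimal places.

1

Reading degrees in the order [a, b, c, d, e, f] gives [2, 2, 2, 2, 2, 2]; set D = diag(2, 2, 2, 2, 2, 2) and form L = D - A. The smallest Laplacian eigenvalue is always 0. The next one, lambda_2 = 1, measures how hard the graph is to disconnect: larger values mean better connectivity. By the matrix-tree theorem the graph has (1/6) * product of the nonzero eigenvalues = 6 spanning trees.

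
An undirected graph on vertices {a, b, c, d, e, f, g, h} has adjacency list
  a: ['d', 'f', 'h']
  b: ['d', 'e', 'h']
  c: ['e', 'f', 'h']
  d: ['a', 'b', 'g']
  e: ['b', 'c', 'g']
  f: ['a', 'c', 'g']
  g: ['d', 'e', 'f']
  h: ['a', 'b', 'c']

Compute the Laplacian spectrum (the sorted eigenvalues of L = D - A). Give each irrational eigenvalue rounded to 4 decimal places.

Each diagonal entry of L is the vertex degree and each off-diagonal entry is -1 where an edge is present, 0 otherwise; in the order [a, b, c, d, e, f, g, h] the diagonal is [3, 3, 3, 3, 3, 3, 3, 3]. L is symmetric positive semidefinite, so every eigenvalue is real and nonnegative. The single zero eigenvalue shows the graph is connected. The eigenvalues sum to 24, which equals trace(L) = 2|E|.

[0, 2, 2, 2, 4, 4, 4, 6]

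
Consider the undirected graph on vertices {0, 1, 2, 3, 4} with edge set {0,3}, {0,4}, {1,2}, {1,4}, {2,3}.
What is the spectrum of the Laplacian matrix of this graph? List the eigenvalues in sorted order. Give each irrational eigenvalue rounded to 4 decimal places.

[0, 1.3820, 1.3820, 3.6180, 3.6180]

With the vertex order [0, 1, 2, 3, 4], the degrees are [2, 2, 2, 2, 2], giving D = diag(2, 2, 2, 2, 2) and L = D - A. Diagonalising L (or applying a numerical eigensolver to the 5x5 matrix) gives the spectrum above. There is one zero in the spectrum, matching the 1 component. By the matrix-tree theorem the graph has (1/5) * product of the nonzero eigenvalues = 5 spanning trees.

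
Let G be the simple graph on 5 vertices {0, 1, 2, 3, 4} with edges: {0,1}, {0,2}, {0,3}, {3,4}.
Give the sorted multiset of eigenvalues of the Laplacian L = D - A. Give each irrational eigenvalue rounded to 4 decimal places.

[0, 0.5188, 1, 2.3111, 4.1701]

With the vertex order [0, 1, 2, 3, 4], the degrees are [3, 1, 1, 2, 1], giving D = diag(3, 1, 1, 2, 1) and L = D - A. L is symmetric positive semidefinite, so every eigenvalue is real and nonnegative. The single zero eigenvalue shows the graph is connected. The eigenvalues sum to 8, which equals trace(L) = 2|E|.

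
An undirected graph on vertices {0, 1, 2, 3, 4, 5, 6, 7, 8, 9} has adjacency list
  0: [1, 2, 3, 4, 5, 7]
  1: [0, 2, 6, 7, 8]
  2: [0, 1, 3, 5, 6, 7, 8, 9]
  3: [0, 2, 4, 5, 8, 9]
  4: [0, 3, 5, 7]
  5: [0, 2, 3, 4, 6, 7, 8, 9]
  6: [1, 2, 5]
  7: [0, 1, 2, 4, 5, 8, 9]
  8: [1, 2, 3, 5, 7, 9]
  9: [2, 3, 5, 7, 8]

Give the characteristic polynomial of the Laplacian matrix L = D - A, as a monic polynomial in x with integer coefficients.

x^10 - 58x^9 + 1473x^8 - 21476x^7 + 197857x^6 - 1192882x^5 + 4699126x^4 - 11642458x^3 + 16428363x^2 - 10035280x

Each diagonal entry of L is the vertex degree and each off-diagonal entry is -1 where an edge is present, 0 otherwise; in the order [0, 1, 2, 3, 4, 5, 6, 7, 8, 9] the diagonal is [6, 5, 8, 6, 4, 8, 3, 7, 6, 5]. Computing det(xI - L) by cofactor expansion (or equivalently via sum-over-permutations) gives x^10 - 58x^9 + 1473x^8 - 21476x^7 + 197857x^6 - 1192882x^5 + 4699126x^4 - 11642458x^3 + 16428363x^2 - 10035280x. The coefficient of x^9 equals -trace(L) = -58, matching the sum of degrees.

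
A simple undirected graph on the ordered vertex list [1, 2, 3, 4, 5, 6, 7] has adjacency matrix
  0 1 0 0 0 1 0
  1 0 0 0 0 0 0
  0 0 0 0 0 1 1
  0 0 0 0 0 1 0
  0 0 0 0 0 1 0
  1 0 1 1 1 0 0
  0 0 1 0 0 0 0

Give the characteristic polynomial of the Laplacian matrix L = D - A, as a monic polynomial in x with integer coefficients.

x^7 - 12x^6 + 52x^5 - 104x^4 + 100x^3 - 44x^2 + 7x

Each diagonal entry of L is the vertex degree and each off-diagonal entry is -1 where an edge is present, 0 otherwise; in the order [1, 2, 3, 4, 5, 6, 7] the diagonal is [2, 1, 2, 1, 1, 4, 1]. L has integer entries, so p(x) = det(xI - L) has integer coefficients. Expanding the determinant yields x^7 - 12x^6 + 52x^5 - 104x^4 + 100x^3 - 44x^2 + 7x. The constant term is 0 because L is singular (the all-ones vector lies in its kernel). By the matrix-tree theorem the graph has (1/7) * product of the nonzero eigenvalues = 1 spanning tree. The eigenvalues sum to 12, which equals trace(L) = 2|E|.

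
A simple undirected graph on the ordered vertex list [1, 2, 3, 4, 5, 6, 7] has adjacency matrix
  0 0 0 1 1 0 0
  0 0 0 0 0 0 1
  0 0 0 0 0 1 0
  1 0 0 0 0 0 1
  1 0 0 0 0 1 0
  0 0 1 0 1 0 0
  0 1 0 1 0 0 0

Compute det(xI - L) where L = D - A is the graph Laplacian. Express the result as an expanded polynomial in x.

Reading degrees in the order [1, 2, 3, 4, 5, 6, 7] gives [2, 1, 1, 2, 2, 2, 2]; set D = diag(2, 1, 1, 2, 2, 2, 2) and form L = D - A. Computing det(xI - L) by cofactor expansion (or equivalently via sum-over-permutations) gives x^7 - 12x^6 + 55x^5 - 120x^4 + 126x^3 - 56x^2 + 7x. The constant term is 0 because L is singular (the all-ones vector lies in its kernel). The largest eigenvalue, 3.8019, is at most the vertex count 7.

x^7 - 12x^6 + 55x^5 - 120x^4 + 126x^3 - 56x^2 + 7x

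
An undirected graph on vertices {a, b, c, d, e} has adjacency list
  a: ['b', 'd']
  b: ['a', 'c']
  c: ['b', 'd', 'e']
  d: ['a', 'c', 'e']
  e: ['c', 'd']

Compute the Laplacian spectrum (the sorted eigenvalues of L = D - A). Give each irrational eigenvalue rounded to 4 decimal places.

Reading degrees in the order [a, b, c, d, e] gives [2, 2, 3, 3, 2]; set D = diag(2, 2, 3, 3, 2) and form L = D - A. L is symmetric positive semidefinite, so every eigenvalue is real and nonnegative. By the matrix-tree theorem the graph has (1/5) * product of the nonzero eigenvalues = 11 spanning trees.

[0, 1.3820, 2.3820, 3.6180, 4.6180]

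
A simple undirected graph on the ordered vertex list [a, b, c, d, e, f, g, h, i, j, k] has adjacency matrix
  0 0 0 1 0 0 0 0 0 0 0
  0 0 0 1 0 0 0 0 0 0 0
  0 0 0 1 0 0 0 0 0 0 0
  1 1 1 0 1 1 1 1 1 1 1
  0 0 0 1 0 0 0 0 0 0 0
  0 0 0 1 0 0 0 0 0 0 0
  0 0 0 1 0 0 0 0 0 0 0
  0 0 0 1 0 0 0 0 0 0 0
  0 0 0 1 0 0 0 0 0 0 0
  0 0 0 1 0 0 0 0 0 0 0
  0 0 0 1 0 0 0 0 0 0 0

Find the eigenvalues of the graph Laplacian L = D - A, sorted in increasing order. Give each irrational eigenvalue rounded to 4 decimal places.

[0, 1, 1, 1, 1, 1, 1, 1, 1, 1, 11]

With the vertex order [a, b, c, d, e, f, g, h, i, j, k], the degrees are [1, 1, 1, 10, 1, 1, 1, 1, 1, 1, 1], giving D = diag(1, 1, 1, 10, 1, 1, 1, 1, 1, 1, 1) and L = D - A. The multiplicity of 0 as a Laplacian eigenvalue equals the number of connected components. There is one zero in the spectrum, matching the 1 component. The largest eigenvalue, 11, is at most the vertex count 11.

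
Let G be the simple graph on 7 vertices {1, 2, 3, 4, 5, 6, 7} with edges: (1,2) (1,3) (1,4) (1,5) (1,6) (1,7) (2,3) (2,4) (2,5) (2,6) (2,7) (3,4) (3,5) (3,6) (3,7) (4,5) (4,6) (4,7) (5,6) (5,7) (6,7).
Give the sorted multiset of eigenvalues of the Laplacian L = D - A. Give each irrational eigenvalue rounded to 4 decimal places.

Each diagonal entry of L is the vertex degree and each off-diagonal entry is -1 where an edge is present, 0 otherwise; in the order [1, 2, 3, 4, 5, 6, 7] the diagonal is [6, 6, 6, 6, 6, 6, 6]. Diagonalising L (or applying a numerical eigensolver to the 7x7 matrix) gives the spectrum above. By the matrix-tree theorem the graph has (1/7) * product of the nonzero eigenvalues = 16807 spanning trees.

[0, 7, 7, 7, 7, 7, 7]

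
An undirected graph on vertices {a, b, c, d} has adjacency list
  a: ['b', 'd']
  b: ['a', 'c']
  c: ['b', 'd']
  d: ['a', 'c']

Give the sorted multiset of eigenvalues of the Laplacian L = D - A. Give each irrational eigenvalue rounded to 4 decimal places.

With the vertex order [a, b, c, d], the degrees are [2, 2, 2, 2], giving D = diag(2, 2, 2, 2) and L = D - A. Since every row of L sums to 0, the all-ones vector is in the kernel and 0 is an eigenvalue. The eigenvalues sum to 8, which equals trace(L) = 2|E|. The largest eigenvalue, 4, is at most the vertex count 4.

[0, 2, 2, 4]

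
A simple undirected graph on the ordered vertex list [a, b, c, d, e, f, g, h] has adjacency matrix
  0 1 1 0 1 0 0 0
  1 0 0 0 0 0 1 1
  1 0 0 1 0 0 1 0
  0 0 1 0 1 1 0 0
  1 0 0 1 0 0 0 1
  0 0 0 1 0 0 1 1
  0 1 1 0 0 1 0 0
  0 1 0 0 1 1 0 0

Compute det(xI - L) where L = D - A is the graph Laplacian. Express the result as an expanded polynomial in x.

Each diagonal entry of L is the vertex degree and each off-diagonal entry is -1 where an edge is present, 0 otherwise; in the order [a, b, c, d, e, f, g, h] the diagonal is [3, 3, 3, 3, 3, 3, 3, 3]. The eigenvalues of L are [0, 2, 2, 2, 4, 4, 4, 6]; the characteristic polynomial is the product of (x - lambda_i), which multiplies out to x^8 - 24x^7 + 240x^6 - 1296x^5 + 4080x^4 - 7488x^3 + 7424x^2 - 3072x. The coefficient of x^7 equals -trace(L) = -24, matching the sum of degrees. The eigenvalues sum to 24, which equals trace(L) = 2|E|.

x^8 - 24x^7 + 240x^6 - 1296x^5 + 4080x^4 - 7488x^3 + 7424x^2 - 3072x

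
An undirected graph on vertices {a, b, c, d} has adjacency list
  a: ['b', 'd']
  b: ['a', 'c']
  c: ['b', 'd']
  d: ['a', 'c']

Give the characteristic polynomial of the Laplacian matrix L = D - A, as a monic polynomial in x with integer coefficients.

Each diagonal entry of L is the vertex degree and each off-diagonal entry is -1 where an edge is present, 0 otherwise; in the order [a, b, c, d] the diagonal is [2, 2, 2, 2]. L has integer entries, so p(x) = det(xI - L) has integer coefficients. Expanding the determinant yields x^4 - 8x^3 + 20x^2 - 16x. The coefficient of x^3 equals -trace(L) = -8, matching the sum of degrees. The largest eigenvalue, 4, is at most the vertex count 4.

x^4 - 8x^3 + 20x^2 - 16x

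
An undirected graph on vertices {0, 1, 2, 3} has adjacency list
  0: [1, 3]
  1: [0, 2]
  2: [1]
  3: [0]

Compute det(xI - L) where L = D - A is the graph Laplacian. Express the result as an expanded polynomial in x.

x^4 - 6x^3 + 10x^2 - 4x

With the vertex order [0, 1, 2, 3], the degrees are [2, 2, 1, 1], giving D = diag(2, 2, 1, 1) and L = D - A. Computing det(xI - L) by cofactor expansion (or equivalently via sum-over-permutations) gives x^4 - 6x^3 + 10x^2 - 4x. Since p(0) = det(-L) = 0, x divides p(x).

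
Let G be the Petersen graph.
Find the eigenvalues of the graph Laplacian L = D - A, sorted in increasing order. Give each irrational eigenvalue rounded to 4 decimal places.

The graph has 10 vertices and degree multiset [3, 3, 3, 3, 3, 3, 3, 3, 3, 3]; D is the diagonal matrix of degrees and L = D - A. Diagonalising L (or applying a numerical eigensolver to the 10x10 matrix) gives the spectrum above. The single zero eigenvalue shows the graph is connected. The largest eigenvalue, 5, is at most the vertex count 10.

[0, 2, 2, 2, 2, 2, 5, 5, 5, 5]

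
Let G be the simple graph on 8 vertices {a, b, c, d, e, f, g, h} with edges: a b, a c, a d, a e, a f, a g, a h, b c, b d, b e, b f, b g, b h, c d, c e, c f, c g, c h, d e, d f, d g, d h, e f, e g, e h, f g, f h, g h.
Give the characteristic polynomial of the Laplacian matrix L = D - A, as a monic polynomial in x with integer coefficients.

Each diagonal entry of L is the vertex degree and each off-diagonal entry is -1 where an edge is present, 0 otherwise; in the order [a, b, c, d, e, f, g, h] the diagonal is [7, 7, 7, 7, 7, 7, 7, 7]. The eigenvalues of L are [0, 8, 8, 8, 8, 8, 8, 8]; the characteristic polynomial is the product of (x - lambda_i), which multiplies out to x^8 - 56x^7 + 1344x^6 - 17920x^5 + 143360x^4 - 688128x^3 + 1835008x^2 - 2097152x. The coefficient of x^7 equals -trace(L) = -56, matching the sum of degrees. There is one zero in the spectrum, matching the 1 component. The eigenvalues sum to 56, which equals trace(L) = 2|E|.

x^8 - 56x^7 + 1344x^6 - 17920x^5 + 143360x^4 - 688128x^3 + 1835008x^2 - 2097152x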